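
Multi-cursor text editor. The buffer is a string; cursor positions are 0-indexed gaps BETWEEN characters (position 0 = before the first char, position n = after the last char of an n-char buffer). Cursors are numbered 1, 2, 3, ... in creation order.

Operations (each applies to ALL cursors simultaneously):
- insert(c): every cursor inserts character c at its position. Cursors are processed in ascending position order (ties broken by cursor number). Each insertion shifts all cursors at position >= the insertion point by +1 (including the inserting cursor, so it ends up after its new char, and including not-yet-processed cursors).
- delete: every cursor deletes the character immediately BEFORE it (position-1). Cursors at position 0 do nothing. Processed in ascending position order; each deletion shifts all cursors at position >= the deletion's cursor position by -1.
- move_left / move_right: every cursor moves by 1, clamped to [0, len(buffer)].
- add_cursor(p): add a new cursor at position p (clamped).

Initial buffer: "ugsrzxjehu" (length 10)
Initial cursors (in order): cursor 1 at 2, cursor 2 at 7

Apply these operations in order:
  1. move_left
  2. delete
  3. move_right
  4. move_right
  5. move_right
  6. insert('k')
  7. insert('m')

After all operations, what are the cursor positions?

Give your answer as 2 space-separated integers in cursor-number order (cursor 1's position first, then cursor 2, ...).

After op 1 (move_left): buffer="ugsrzxjehu" (len 10), cursors c1@1 c2@6, authorship ..........
After op 2 (delete): buffer="gsrzjehu" (len 8), cursors c1@0 c2@4, authorship ........
After op 3 (move_right): buffer="gsrzjehu" (len 8), cursors c1@1 c2@5, authorship ........
After op 4 (move_right): buffer="gsrzjehu" (len 8), cursors c1@2 c2@6, authorship ........
After op 5 (move_right): buffer="gsrzjehu" (len 8), cursors c1@3 c2@7, authorship ........
After op 6 (insert('k')): buffer="gsrkzjehku" (len 10), cursors c1@4 c2@9, authorship ...1....2.
After op 7 (insert('m')): buffer="gsrkmzjehkmu" (len 12), cursors c1@5 c2@11, authorship ...11....22.

Answer: 5 11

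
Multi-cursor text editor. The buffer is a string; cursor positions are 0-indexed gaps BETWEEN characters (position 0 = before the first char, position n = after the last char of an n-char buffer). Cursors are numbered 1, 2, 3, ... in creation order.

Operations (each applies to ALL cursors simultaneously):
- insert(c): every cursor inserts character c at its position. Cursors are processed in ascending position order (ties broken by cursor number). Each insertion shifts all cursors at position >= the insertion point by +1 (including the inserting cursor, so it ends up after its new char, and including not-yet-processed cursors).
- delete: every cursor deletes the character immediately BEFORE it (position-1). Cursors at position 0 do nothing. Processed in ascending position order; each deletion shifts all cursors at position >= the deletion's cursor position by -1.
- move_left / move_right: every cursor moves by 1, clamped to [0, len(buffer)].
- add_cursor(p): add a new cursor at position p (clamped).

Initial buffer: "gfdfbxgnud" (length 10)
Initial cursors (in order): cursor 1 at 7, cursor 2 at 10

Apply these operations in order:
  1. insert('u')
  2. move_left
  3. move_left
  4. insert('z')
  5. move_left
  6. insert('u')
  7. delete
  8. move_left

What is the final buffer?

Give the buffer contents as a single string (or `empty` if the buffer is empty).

After op 1 (insert('u')): buffer="gfdfbxgunudu" (len 12), cursors c1@8 c2@12, authorship .......1...2
After op 2 (move_left): buffer="gfdfbxgunudu" (len 12), cursors c1@7 c2@11, authorship .......1...2
After op 3 (move_left): buffer="gfdfbxgunudu" (len 12), cursors c1@6 c2@10, authorship .......1...2
After op 4 (insert('z')): buffer="gfdfbxzgunuzdu" (len 14), cursors c1@7 c2@12, authorship ......1.1..2.2
After op 5 (move_left): buffer="gfdfbxzgunuzdu" (len 14), cursors c1@6 c2@11, authorship ......1.1..2.2
After op 6 (insert('u')): buffer="gfdfbxuzgunuuzdu" (len 16), cursors c1@7 c2@13, authorship ......11.1..22.2
After op 7 (delete): buffer="gfdfbxzgunuzdu" (len 14), cursors c1@6 c2@11, authorship ......1.1..2.2
After op 8 (move_left): buffer="gfdfbxzgunuzdu" (len 14), cursors c1@5 c2@10, authorship ......1.1..2.2

Answer: gfdfbxzgunuzdu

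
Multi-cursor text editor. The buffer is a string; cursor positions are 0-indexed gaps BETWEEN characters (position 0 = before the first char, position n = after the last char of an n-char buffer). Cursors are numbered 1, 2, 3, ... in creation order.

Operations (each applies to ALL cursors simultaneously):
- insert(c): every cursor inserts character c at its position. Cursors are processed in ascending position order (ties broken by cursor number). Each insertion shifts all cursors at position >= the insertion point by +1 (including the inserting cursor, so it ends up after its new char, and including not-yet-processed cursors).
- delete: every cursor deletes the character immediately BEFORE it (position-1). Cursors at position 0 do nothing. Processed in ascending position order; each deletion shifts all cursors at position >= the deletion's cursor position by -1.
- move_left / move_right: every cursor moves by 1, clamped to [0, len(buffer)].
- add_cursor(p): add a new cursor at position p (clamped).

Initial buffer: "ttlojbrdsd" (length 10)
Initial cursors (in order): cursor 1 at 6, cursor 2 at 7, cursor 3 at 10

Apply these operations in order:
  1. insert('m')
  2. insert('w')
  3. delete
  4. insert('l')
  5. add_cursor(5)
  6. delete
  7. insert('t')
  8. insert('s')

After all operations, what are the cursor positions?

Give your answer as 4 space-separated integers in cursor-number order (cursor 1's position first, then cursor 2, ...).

After op 1 (insert('m')): buffer="ttlojbmrmdsdm" (len 13), cursors c1@7 c2@9 c3@13, authorship ......1.2...3
After op 2 (insert('w')): buffer="ttlojbmwrmwdsdmw" (len 16), cursors c1@8 c2@11 c3@16, authorship ......11.22...33
After op 3 (delete): buffer="ttlojbmrmdsdm" (len 13), cursors c1@7 c2@9 c3@13, authorship ......1.2...3
After op 4 (insert('l')): buffer="ttlojbmlrmldsdml" (len 16), cursors c1@8 c2@11 c3@16, authorship ......11.22...33
After op 5 (add_cursor(5)): buffer="ttlojbmlrmldsdml" (len 16), cursors c4@5 c1@8 c2@11 c3@16, authorship ......11.22...33
After op 6 (delete): buffer="ttlobmrmdsdm" (len 12), cursors c4@4 c1@6 c2@8 c3@12, authorship .....1.2...3
After op 7 (insert('t')): buffer="ttlotbmtrmtdsdmt" (len 16), cursors c4@5 c1@8 c2@11 c3@16, authorship ....4.11.22...33
After op 8 (insert('s')): buffer="ttlotsbmtsrmtsdsdmts" (len 20), cursors c4@6 c1@10 c2@14 c3@20, authorship ....44.111.222...333

Answer: 10 14 20 6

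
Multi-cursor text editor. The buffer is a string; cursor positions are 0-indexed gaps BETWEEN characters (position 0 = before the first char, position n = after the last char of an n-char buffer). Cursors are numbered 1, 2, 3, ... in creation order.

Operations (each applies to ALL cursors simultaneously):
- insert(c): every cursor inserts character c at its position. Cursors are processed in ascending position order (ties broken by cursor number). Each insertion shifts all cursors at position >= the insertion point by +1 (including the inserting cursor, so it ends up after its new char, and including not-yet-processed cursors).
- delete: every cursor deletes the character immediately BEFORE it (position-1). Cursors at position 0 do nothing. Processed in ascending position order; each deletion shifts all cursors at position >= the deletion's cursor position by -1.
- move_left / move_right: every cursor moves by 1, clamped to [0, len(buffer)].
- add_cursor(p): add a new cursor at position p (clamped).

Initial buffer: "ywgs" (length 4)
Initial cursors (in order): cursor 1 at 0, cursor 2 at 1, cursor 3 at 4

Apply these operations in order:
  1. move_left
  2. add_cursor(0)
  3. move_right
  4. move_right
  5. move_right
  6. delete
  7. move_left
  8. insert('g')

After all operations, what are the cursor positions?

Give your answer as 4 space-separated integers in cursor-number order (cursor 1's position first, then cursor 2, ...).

Answer: 4 4 4 4

Derivation:
After op 1 (move_left): buffer="ywgs" (len 4), cursors c1@0 c2@0 c3@3, authorship ....
After op 2 (add_cursor(0)): buffer="ywgs" (len 4), cursors c1@0 c2@0 c4@0 c3@3, authorship ....
After op 3 (move_right): buffer="ywgs" (len 4), cursors c1@1 c2@1 c4@1 c3@4, authorship ....
After op 4 (move_right): buffer="ywgs" (len 4), cursors c1@2 c2@2 c4@2 c3@4, authorship ....
After op 5 (move_right): buffer="ywgs" (len 4), cursors c1@3 c2@3 c4@3 c3@4, authorship ....
After op 6 (delete): buffer="" (len 0), cursors c1@0 c2@0 c3@0 c4@0, authorship 
After op 7 (move_left): buffer="" (len 0), cursors c1@0 c2@0 c3@0 c4@0, authorship 
After op 8 (insert('g')): buffer="gggg" (len 4), cursors c1@4 c2@4 c3@4 c4@4, authorship 1234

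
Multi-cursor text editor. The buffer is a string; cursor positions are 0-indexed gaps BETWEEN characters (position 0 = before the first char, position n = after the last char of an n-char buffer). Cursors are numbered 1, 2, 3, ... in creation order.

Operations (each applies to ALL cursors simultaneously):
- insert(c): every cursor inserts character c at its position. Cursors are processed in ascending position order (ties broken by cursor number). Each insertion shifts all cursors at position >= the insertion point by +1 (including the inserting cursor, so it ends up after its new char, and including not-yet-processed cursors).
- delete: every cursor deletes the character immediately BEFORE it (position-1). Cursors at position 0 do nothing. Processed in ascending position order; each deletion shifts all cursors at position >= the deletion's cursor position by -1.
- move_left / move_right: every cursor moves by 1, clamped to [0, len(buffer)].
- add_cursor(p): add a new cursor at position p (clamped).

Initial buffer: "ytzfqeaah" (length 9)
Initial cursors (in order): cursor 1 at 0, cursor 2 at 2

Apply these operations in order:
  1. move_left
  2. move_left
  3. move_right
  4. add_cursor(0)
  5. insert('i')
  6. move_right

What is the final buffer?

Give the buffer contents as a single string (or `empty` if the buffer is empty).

Answer: iyiitzfqeaah

Derivation:
After op 1 (move_left): buffer="ytzfqeaah" (len 9), cursors c1@0 c2@1, authorship .........
After op 2 (move_left): buffer="ytzfqeaah" (len 9), cursors c1@0 c2@0, authorship .........
After op 3 (move_right): buffer="ytzfqeaah" (len 9), cursors c1@1 c2@1, authorship .........
After op 4 (add_cursor(0)): buffer="ytzfqeaah" (len 9), cursors c3@0 c1@1 c2@1, authorship .........
After op 5 (insert('i')): buffer="iyiitzfqeaah" (len 12), cursors c3@1 c1@4 c2@4, authorship 3.12........
After op 6 (move_right): buffer="iyiitzfqeaah" (len 12), cursors c3@2 c1@5 c2@5, authorship 3.12........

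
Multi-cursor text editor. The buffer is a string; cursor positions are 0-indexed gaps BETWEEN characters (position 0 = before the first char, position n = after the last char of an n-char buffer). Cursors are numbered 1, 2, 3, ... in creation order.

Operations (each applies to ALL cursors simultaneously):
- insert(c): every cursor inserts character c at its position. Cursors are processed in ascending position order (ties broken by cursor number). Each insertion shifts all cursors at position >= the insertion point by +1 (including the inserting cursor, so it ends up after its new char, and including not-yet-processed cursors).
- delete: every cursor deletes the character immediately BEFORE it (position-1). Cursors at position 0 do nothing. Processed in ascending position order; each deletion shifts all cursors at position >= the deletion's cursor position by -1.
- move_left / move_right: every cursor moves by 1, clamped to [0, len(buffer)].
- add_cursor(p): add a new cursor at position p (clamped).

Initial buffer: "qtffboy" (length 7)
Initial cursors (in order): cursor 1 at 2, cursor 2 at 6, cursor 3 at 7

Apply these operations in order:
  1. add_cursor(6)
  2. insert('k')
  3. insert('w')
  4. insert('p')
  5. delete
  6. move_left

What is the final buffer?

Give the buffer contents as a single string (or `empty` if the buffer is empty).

Answer: qtkwffbokkwwykw

Derivation:
After op 1 (add_cursor(6)): buffer="qtffboy" (len 7), cursors c1@2 c2@6 c4@6 c3@7, authorship .......
After op 2 (insert('k')): buffer="qtkffbokkyk" (len 11), cursors c1@3 c2@9 c4@9 c3@11, authorship ..1....24.3
After op 3 (insert('w')): buffer="qtkwffbokkwwykw" (len 15), cursors c1@4 c2@12 c4@12 c3@15, authorship ..11....2424.33
After op 4 (insert('p')): buffer="qtkwpffbokkwwppykwp" (len 19), cursors c1@5 c2@15 c4@15 c3@19, authorship ..111....242424.333
After op 5 (delete): buffer="qtkwffbokkwwykw" (len 15), cursors c1@4 c2@12 c4@12 c3@15, authorship ..11....2424.33
After op 6 (move_left): buffer="qtkwffbokkwwykw" (len 15), cursors c1@3 c2@11 c4@11 c3@14, authorship ..11....2424.33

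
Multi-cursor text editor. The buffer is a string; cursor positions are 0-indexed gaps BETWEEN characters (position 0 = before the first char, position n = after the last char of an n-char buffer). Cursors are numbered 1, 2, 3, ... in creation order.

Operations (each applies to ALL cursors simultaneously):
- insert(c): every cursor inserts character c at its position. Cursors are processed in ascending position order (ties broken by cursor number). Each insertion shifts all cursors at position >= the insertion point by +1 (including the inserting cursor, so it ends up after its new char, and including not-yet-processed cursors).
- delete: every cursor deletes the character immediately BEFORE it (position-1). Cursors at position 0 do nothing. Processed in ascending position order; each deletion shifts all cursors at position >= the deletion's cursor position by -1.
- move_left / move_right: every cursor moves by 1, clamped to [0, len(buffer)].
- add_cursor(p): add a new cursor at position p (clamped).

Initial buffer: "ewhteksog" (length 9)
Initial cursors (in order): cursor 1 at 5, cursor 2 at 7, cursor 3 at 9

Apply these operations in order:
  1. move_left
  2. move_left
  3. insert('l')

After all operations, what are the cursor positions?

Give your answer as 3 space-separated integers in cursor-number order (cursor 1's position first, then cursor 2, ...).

Answer: 4 7 10

Derivation:
After op 1 (move_left): buffer="ewhteksog" (len 9), cursors c1@4 c2@6 c3@8, authorship .........
After op 2 (move_left): buffer="ewhteksog" (len 9), cursors c1@3 c2@5 c3@7, authorship .........
After op 3 (insert('l')): buffer="ewhltelkslog" (len 12), cursors c1@4 c2@7 c3@10, authorship ...1..2..3..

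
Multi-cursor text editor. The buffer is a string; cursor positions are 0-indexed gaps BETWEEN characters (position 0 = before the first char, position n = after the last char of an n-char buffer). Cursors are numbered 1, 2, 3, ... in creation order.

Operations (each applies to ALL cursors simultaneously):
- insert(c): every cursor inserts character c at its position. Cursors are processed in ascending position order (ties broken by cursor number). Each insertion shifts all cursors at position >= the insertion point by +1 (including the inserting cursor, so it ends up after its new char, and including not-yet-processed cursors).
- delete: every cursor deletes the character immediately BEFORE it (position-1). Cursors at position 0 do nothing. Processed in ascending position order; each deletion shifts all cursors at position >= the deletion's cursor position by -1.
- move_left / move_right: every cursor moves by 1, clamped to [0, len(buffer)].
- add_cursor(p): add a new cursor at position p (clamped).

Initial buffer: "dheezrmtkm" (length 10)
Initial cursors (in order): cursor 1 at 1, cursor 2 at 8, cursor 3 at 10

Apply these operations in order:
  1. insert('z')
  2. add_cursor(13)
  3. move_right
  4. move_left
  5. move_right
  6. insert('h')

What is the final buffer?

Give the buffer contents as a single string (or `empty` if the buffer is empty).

After op 1 (insert('z')): buffer="dzheezrmtzkmz" (len 13), cursors c1@2 c2@10 c3@13, authorship .1.......2..3
After op 2 (add_cursor(13)): buffer="dzheezrmtzkmz" (len 13), cursors c1@2 c2@10 c3@13 c4@13, authorship .1.......2..3
After op 3 (move_right): buffer="dzheezrmtzkmz" (len 13), cursors c1@3 c2@11 c3@13 c4@13, authorship .1.......2..3
After op 4 (move_left): buffer="dzheezrmtzkmz" (len 13), cursors c1@2 c2@10 c3@12 c4@12, authorship .1.......2..3
After op 5 (move_right): buffer="dzheezrmtzkmz" (len 13), cursors c1@3 c2@11 c3@13 c4@13, authorship .1.......2..3
After op 6 (insert('h')): buffer="dzhheezrmtzkhmzhh" (len 17), cursors c1@4 c2@13 c3@17 c4@17, authorship .1.1......2.2.334

Answer: dzhheezrmtzkhmzhh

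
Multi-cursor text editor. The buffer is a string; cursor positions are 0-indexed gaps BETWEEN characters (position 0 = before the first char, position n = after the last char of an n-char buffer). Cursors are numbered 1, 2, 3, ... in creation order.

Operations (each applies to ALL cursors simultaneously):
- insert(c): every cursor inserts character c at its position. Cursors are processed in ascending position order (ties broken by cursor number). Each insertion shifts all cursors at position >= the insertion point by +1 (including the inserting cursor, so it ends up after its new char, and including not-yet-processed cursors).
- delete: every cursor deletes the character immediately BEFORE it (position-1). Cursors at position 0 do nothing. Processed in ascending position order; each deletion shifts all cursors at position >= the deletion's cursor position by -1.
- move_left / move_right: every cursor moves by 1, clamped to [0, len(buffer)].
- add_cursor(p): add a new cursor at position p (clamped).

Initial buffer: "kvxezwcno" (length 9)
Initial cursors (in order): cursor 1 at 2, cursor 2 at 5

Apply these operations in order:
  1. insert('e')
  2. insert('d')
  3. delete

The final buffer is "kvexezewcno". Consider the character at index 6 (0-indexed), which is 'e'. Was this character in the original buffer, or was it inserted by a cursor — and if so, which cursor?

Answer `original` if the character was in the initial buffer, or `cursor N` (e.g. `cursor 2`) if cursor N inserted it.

Answer: cursor 2

Derivation:
After op 1 (insert('e')): buffer="kvexezewcno" (len 11), cursors c1@3 c2@7, authorship ..1...2....
After op 2 (insert('d')): buffer="kvedxezedwcno" (len 13), cursors c1@4 c2@9, authorship ..11...22....
After op 3 (delete): buffer="kvexezewcno" (len 11), cursors c1@3 c2@7, authorship ..1...2....
Authorship (.=original, N=cursor N): . . 1 . . . 2 . . . .
Index 6: author = 2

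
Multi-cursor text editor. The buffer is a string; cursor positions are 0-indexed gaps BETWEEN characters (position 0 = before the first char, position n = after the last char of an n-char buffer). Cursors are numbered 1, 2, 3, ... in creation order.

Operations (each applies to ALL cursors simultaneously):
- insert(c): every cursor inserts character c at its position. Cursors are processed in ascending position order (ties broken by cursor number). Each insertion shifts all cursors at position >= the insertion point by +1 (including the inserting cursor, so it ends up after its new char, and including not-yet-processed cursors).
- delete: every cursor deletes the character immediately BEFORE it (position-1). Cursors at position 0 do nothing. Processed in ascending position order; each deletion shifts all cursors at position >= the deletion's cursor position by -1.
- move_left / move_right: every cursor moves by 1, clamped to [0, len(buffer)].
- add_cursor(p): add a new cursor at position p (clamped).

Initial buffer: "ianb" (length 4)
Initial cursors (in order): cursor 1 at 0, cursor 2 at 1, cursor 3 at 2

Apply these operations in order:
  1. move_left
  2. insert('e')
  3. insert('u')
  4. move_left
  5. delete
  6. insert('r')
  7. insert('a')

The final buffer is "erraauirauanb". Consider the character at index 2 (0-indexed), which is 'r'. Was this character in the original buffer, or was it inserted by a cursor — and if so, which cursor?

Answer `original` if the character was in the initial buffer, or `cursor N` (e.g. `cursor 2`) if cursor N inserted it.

After op 1 (move_left): buffer="ianb" (len 4), cursors c1@0 c2@0 c3@1, authorship ....
After op 2 (insert('e')): buffer="eeieanb" (len 7), cursors c1@2 c2@2 c3@4, authorship 12.3...
After op 3 (insert('u')): buffer="eeuuieuanb" (len 10), cursors c1@4 c2@4 c3@7, authorship 1212.33...
After op 4 (move_left): buffer="eeuuieuanb" (len 10), cursors c1@3 c2@3 c3@6, authorship 1212.33...
After op 5 (delete): buffer="euiuanb" (len 7), cursors c1@1 c2@1 c3@3, authorship 12.3...
After op 6 (insert('r')): buffer="erruiruanb" (len 10), cursors c1@3 c2@3 c3@6, authorship 1122.33...
After op 7 (insert('a')): buffer="erraauirauanb" (len 13), cursors c1@5 c2@5 c3@9, authorship 112122.333...
Authorship (.=original, N=cursor N): 1 1 2 1 2 2 . 3 3 3 . . .
Index 2: author = 2

Answer: cursor 2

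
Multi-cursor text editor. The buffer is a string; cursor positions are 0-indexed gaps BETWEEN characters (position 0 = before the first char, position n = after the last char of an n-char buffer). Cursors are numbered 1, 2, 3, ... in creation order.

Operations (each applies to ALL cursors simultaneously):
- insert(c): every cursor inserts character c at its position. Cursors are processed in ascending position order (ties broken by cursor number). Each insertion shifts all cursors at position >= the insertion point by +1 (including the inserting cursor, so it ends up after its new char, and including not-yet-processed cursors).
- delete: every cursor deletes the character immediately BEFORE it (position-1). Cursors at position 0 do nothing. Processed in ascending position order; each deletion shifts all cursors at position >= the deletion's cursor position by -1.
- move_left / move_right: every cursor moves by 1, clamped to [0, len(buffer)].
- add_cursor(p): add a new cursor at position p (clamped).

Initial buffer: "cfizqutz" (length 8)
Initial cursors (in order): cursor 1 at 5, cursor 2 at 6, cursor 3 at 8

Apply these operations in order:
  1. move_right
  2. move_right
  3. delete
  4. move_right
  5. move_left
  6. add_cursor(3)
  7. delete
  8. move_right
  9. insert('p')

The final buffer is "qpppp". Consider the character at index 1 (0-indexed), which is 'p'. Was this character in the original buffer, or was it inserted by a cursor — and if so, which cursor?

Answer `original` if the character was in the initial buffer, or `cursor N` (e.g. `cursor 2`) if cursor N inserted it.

After op 1 (move_right): buffer="cfizqutz" (len 8), cursors c1@6 c2@7 c3@8, authorship ........
After op 2 (move_right): buffer="cfizqutz" (len 8), cursors c1@7 c2@8 c3@8, authorship ........
After op 3 (delete): buffer="cfizq" (len 5), cursors c1@5 c2@5 c3@5, authorship .....
After op 4 (move_right): buffer="cfizq" (len 5), cursors c1@5 c2@5 c3@5, authorship .....
After op 5 (move_left): buffer="cfizq" (len 5), cursors c1@4 c2@4 c3@4, authorship .....
After op 6 (add_cursor(3)): buffer="cfizq" (len 5), cursors c4@3 c1@4 c2@4 c3@4, authorship .....
After op 7 (delete): buffer="q" (len 1), cursors c1@0 c2@0 c3@0 c4@0, authorship .
After op 8 (move_right): buffer="q" (len 1), cursors c1@1 c2@1 c3@1 c4@1, authorship .
After op 9 (insert('p')): buffer="qpppp" (len 5), cursors c1@5 c2@5 c3@5 c4@5, authorship .1234
Authorship (.=original, N=cursor N): . 1 2 3 4
Index 1: author = 1

Answer: cursor 1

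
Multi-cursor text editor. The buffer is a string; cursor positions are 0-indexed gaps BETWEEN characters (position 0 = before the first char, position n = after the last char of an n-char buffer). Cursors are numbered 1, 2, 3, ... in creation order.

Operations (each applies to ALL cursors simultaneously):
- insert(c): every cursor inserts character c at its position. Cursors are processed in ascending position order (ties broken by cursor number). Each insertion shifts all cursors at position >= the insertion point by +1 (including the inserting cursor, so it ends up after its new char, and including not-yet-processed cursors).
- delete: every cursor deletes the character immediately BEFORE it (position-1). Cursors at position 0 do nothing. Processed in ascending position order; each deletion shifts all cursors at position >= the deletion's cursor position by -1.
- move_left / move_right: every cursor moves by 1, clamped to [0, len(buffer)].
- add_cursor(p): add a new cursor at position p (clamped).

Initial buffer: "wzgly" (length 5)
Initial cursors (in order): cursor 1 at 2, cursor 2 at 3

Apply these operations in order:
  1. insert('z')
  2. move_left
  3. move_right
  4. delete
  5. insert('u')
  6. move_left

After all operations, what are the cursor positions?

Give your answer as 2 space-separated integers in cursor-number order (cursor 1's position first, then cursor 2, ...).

Answer: 2 4

Derivation:
After op 1 (insert('z')): buffer="wzzgzly" (len 7), cursors c1@3 c2@5, authorship ..1.2..
After op 2 (move_left): buffer="wzzgzly" (len 7), cursors c1@2 c2@4, authorship ..1.2..
After op 3 (move_right): buffer="wzzgzly" (len 7), cursors c1@3 c2@5, authorship ..1.2..
After op 4 (delete): buffer="wzgly" (len 5), cursors c1@2 c2@3, authorship .....
After op 5 (insert('u')): buffer="wzuguly" (len 7), cursors c1@3 c2@5, authorship ..1.2..
After op 6 (move_left): buffer="wzuguly" (len 7), cursors c1@2 c2@4, authorship ..1.2..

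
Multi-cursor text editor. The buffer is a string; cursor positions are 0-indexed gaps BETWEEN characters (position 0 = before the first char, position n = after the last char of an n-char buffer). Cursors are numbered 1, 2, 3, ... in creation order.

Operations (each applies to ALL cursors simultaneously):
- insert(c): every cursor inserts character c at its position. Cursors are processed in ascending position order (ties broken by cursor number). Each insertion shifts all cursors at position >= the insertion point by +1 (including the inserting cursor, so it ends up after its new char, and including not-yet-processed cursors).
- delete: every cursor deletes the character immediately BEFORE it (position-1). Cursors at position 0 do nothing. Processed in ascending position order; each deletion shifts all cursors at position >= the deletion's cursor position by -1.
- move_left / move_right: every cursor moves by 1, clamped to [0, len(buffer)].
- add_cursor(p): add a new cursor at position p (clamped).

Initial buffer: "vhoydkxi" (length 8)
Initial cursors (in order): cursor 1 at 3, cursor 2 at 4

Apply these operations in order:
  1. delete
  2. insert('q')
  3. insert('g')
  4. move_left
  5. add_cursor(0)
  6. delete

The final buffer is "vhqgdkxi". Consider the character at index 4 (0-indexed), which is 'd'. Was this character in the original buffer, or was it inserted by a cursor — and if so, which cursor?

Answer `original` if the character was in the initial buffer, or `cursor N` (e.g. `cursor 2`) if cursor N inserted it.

After op 1 (delete): buffer="vhdkxi" (len 6), cursors c1@2 c2@2, authorship ......
After op 2 (insert('q')): buffer="vhqqdkxi" (len 8), cursors c1@4 c2@4, authorship ..12....
After op 3 (insert('g')): buffer="vhqqggdkxi" (len 10), cursors c1@6 c2@6, authorship ..1212....
After op 4 (move_left): buffer="vhqqggdkxi" (len 10), cursors c1@5 c2@5, authorship ..1212....
After op 5 (add_cursor(0)): buffer="vhqqggdkxi" (len 10), cursors c3@0 c1@5 c2@5, authorship ..1212....
After op 6 (delete): buffer="vhqgdkxi" (len 8), cursors c3@0 c1@3 c2@3, authorship ..12....
Authorship (.=original, N=cursor N): . . 1 2 . . . .
Index 4: author = original

Answer: original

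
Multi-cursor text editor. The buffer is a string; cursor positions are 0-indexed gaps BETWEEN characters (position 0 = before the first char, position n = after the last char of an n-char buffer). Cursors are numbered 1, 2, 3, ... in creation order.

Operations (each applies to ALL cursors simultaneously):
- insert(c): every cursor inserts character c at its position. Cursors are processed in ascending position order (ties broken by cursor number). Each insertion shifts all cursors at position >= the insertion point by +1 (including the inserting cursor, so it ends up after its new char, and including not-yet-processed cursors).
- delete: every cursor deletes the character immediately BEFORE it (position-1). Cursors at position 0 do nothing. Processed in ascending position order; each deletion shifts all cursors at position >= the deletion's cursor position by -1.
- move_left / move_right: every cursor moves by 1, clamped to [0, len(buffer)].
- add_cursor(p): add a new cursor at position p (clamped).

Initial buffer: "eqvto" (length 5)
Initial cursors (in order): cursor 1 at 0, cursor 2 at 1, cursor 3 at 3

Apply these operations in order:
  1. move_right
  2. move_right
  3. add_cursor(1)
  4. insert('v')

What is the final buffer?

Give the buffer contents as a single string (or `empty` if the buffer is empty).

After op 1 (move_right): buffer="eqvto" (len 5), cursors c1@1 c2@2 c3@4, authorship .....
After op 2 (move_right): buffer="eqvto" (len 5), cursors c1@2 c2@3 c3@5, authorship .....
After op 3 (add_cursor(1)): buffer="eqvto" (len 5), cursors c4@1 c1@2 c2@3 c3@5, authorship .....
After op 4 (insert('v')): buffer="evqvvvtov" (len 9), cursors c4@2 c1@4 c2@6 c3@9, authorship .4.1.2..3

Answer: evqvvvtov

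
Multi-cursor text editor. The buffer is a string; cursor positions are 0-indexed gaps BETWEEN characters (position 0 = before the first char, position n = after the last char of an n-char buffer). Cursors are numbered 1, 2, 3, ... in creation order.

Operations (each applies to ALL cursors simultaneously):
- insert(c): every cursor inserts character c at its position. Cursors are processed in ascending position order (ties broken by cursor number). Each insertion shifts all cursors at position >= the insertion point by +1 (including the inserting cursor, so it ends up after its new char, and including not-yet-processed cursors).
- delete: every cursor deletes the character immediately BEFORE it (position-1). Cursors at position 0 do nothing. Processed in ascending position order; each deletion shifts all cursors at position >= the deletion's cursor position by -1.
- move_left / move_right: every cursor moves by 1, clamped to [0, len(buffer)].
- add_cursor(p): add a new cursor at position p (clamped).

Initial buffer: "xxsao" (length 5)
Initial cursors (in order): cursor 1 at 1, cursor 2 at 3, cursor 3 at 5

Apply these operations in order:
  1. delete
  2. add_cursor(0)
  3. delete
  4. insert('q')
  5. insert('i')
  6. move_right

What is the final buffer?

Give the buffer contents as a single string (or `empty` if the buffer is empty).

After op 1 (delete): buffer="xa" (len 2), cursors c1@0 c2@1 c3@2, authorship ..
After op 2 (add_cursor(0)): buffer="xa" (len 2), cursors c1@0 c4@0 c2@1 c3@2, authorship ..
After op 3 (delete): buffer="" (len 0), cursors c1@0 c2@0 c3@0 c4@0, authorship 
After op 4 (insert('q')): buffer="qqqq" (len 4), cursors c1@4 c2@4 c3@4 c4@4, authorship 1234
After op 5 (insert('i')): buffer="qqqqiiii" (len 8), cursors c1@8 c2@8 c3@8 c4@8, authorship 12341234
After op 6 (move_right): buffer="qqqqiiii" (len 8), cursors c1@8 c2@8 c3@8 c4@8, authorship 12341234

Answer: qqqqiiii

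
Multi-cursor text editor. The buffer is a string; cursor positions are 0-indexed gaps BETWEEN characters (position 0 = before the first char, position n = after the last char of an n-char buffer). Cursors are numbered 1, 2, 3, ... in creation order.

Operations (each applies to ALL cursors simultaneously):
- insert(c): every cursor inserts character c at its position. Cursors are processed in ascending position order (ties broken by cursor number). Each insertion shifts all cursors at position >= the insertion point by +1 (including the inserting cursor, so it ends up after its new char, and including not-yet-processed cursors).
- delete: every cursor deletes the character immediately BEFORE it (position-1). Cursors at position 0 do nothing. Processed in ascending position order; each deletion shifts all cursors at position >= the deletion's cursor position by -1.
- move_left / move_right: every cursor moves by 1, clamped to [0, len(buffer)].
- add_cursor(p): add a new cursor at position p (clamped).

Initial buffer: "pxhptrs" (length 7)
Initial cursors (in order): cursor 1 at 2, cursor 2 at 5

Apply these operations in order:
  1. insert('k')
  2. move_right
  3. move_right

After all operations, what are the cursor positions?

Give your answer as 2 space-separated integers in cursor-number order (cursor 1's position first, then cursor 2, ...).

After op 1 (insert('k')): buffer="pxkhptkrs" (len 9), cursors c1@3 c2@7, authorship ..1...2..
After op 2 (move_right): buffer="pxkhptkrs" (len 9), cursors c1@4 c2@8, authorship ..1...2..
After op 3 (move_right): buffer="pxkhptkrs" (len 9), cursors c1@5 c2@9, authorship ..1...2..

Answer: 5 9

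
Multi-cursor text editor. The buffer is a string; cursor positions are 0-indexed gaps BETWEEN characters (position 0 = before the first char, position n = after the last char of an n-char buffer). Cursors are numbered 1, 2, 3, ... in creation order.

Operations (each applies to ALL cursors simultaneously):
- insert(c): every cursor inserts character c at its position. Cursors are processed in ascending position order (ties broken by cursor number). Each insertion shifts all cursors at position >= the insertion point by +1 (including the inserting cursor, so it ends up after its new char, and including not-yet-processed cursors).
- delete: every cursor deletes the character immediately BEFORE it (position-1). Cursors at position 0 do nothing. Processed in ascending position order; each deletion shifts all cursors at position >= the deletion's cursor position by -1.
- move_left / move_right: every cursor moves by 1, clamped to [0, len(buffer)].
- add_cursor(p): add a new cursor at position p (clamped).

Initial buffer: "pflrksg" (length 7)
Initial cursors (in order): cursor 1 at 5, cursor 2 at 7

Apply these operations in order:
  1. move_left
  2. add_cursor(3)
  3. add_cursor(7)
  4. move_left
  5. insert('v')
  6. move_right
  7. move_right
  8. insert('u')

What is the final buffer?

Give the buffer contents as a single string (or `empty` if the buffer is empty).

Answer: pfvlvurkuvsvugu

Derivation:
After op 1 (move_left): buffer="pflrksg" (len 7), cursors c1@4 c2@6, authorship .......
After op 2 (add_cursor(3)): buffer="pflrksg" (len 7), cursors c3@3 c1@4 c2@6, authorship .......
After op 3 (add_cursor(7)): buffer="pflrksg" (len 7), cursors c3@3 c1@4 c2@6 c4@7, authorship .......
After op 4 (move_left): buffer="pflrksg" (len 7), cursors c3@2 c1@3 c2@5 c4@6, authorship .......
After op 5 (insert('v')): buffer="pfvlvrkvsvg" (len 11), cursors c3@3 c1@5 c2@8 c4@10, authorship ..3.1..2.4.
After op 6 (move_right): buffer="pfvlvrkvsvg" (len 11), cursors c3@4 c1@6 c2@9 c4@11, authorship ..3.1..2.4.
After op 7 (move_right): buffer="pfvlvrkvsvg" (len 11), cursors c3@5 c1@7 c2@10 c4@11, authorship ..3.1..2.4.
After op 8 (insert('u')): buffer="pfvlvurkuvsvugu" (len 15), cursors c3@6 c1@9 c2@13 c4@15, authorship ..3.13..12.42.4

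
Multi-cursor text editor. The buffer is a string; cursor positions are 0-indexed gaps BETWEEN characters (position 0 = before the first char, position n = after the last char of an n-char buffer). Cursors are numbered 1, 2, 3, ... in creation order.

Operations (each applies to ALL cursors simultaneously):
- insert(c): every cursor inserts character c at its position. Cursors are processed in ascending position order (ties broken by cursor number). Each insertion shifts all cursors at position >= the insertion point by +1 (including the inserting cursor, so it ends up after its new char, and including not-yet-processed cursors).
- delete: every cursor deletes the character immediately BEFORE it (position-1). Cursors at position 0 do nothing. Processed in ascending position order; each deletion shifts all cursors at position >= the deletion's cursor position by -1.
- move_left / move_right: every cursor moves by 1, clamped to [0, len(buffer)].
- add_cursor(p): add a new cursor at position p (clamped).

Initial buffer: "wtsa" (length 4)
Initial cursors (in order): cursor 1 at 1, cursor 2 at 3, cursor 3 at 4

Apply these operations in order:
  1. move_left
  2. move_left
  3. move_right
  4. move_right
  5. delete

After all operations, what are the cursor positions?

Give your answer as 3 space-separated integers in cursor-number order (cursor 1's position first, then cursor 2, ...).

After op 1 (move_left): buffer="wtsa" (len 4), cursors c1@0 c2@2 c3@3, authorship ....
After op 2 (move_left): buffer="wtsa" (len 4), cursors c1@0 c2@1 c3@2, authorship ....
After op 3 (move_right): buffer="wtsa" (len 4), cursors c1@1 c2@2 c3@3, authorship ....
After op 4 (move_right): buffer="wtsa" (len 4), cursors c1@2 c2@3 c3@4, authorship ....
After op 5 (delete): buffer="w" (len 1), cursors c1@1 c2@1 c3@1, authorship .

Answer: 1 1 1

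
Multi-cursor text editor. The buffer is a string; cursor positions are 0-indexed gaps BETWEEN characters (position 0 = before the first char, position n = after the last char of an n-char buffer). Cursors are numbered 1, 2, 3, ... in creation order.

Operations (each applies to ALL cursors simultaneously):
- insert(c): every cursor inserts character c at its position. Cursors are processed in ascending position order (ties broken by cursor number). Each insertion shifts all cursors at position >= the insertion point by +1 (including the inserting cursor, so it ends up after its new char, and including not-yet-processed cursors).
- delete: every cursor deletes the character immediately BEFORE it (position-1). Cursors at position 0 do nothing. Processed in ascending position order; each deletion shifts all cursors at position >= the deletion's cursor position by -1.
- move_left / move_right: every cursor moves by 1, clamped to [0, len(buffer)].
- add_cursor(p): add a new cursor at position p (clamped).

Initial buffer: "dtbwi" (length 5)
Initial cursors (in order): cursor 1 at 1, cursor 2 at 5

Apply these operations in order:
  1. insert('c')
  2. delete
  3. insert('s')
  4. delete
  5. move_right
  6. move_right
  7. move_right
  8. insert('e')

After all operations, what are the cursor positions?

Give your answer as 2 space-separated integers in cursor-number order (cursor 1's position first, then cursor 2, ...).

After op 1 (insert('c')): buffer="dctbwic" (len 7), cursors c1@2 c2@7, authorship .1....2
After op 2 (delete): buffer="dtbwi" (len 5), cursors c1@1 c2@5, authorship .....
After op 3 (insert('s')): buffer="dstbwis" (len 7), cursors c1@2 c2@7, authorship .1....2
After op 4 (delete): buffer="dtbwi" (len 5), cursors c1@1 c2@5, authorship .....
After op 5 (move_right): buffer="dtbwi" (len 5), cursors c1@2 c2@5, authorship .....
After op 6 (move_right): buffer="dtbwi" (len 5), cursors c1@3 c2@5, authorship .....
After op 7 (move_right): buffer="dtbwi" (len 5), cursors c1@4 c2@5, authorship .....
After op 8 (insert('e')): buffer="dtbweie" (len 7), cursors c1@5 c2@7, authorship ....1.2

Answer: 5 7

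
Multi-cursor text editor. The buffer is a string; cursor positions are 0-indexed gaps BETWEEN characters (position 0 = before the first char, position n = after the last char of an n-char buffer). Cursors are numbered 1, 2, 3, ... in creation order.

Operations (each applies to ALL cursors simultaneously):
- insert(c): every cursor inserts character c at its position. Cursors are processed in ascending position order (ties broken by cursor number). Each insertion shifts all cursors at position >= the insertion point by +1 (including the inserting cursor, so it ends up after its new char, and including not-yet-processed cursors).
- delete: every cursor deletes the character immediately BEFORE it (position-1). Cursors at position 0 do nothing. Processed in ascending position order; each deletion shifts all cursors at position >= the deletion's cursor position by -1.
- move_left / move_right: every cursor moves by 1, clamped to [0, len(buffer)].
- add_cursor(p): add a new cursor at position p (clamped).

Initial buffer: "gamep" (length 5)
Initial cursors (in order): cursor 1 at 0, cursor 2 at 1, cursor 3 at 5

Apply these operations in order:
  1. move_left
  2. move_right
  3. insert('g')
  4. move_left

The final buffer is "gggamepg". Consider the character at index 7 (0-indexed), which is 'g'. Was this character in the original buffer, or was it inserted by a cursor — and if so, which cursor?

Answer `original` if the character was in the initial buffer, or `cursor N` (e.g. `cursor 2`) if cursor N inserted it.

Answer: cursor 3

Derivation:
After op 1 (move_left): buffer="gamep" (len 5), cursors c1@0 c2@0 c3@4, authorship .....
After op 2 (move_right): buffer="gamep" (len 5), cursors c1@1 c2@1 c3@5, authorship .....
After op 3 (insert('g')): buffer="gggamepg" (len 8), cursors c1@3 c2@3 c3@8, authorship .12....3
After op 4 (move_left): buffer="gggamepg" (len 8), cursors c1@2 c2@2 c3@7, authorship .12....3
Authorship (.=original, N=cursor N): . 1 2 . . . . 3
Index 7: author = 3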